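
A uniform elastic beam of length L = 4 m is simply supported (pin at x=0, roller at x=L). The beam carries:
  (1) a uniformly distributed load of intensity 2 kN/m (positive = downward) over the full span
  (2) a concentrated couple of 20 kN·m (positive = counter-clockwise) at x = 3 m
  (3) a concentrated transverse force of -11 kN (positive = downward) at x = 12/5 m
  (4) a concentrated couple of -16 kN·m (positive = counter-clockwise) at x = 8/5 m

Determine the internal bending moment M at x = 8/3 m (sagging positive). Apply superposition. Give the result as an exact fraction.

Load 1 — uniform load w=2 kN/m over full span:
  M_1 = wx(L-x)/2 = 2·(8/3)·(4-(8/3))/2 = 32/9 kN·m
Load 2 — applied couple M₀=20 kN·m at a=3 m (b=L-a=1):
  M_2 = M₀x/L  [x≤a] = 20·(8/3)/4 = 40/3 kN·m
Load 3 — point force P=-11 kN at a=12/5 m (b=L-a=8/5):
  M_3 = Pa(L-x)/L  [x>a] = (-11)·(12/5)·(4-(8/3))/4 = -44/5 kN·m
Load 4 — applied couple M₀=-16 kN·m at a=8/5 m (b=L-a=12/5):
  M_4 = M₀x/L - M₀  [x>a] = (-16)·(8/3)/4 - (-16) = 16/3 kN·m
Superposition: M = Σ M_i = 604/45 kN·m ≈ 13.422222 kN·m

M(8/3) = 604/45 kN·m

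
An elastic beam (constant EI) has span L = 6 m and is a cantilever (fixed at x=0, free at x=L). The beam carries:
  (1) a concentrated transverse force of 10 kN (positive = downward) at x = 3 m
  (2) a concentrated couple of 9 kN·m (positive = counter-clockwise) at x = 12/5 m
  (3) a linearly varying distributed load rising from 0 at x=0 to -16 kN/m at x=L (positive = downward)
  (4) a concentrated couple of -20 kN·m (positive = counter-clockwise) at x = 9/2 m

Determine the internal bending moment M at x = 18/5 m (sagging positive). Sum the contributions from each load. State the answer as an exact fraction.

M(18/5) = 2492/125 kN·m

Load 1 — point force P=10 kN at a=3 m (b=L-a=3):
  M_1 = 0  [x>a] = 0 kN·m
Load 2 — applied couple M₀=9 kN·m at a=12/5 m (b=L-a=18/5):
  M_2 = 0  [x>a] = 0 kN·m
Load 3 — triangular load w₀=-16 kN/m (0→w₀ over full span):
  M_3 = w₀Lx/2 - w₀L²/3 - w₀x³/(6L) = (-16)·6·(18/5)/2 - (-16)·6²/3 - (-16)·(18/5)³/(6·6) = 4992/125 kN·m
Load 4 — applied couple M₀=-20 kN·m at a=9/2 m (b=L-a=3/2):
  M_4 = M₀  [x≤a] = (-20) = -20 kN·m
Superposition: M = Σ M_i = 2492/125 kN·m ≈ 19.936000 kN·m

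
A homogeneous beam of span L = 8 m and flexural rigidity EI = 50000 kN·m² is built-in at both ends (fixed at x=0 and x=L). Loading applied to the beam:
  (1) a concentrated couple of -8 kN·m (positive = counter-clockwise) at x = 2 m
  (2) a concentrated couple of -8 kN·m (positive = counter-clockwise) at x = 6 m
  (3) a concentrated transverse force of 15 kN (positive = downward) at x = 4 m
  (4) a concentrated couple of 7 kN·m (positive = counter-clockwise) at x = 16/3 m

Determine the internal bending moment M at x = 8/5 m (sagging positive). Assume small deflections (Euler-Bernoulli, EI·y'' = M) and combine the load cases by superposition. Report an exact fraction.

M(8/5) = -91/15 kN·m

Load 1 — applied couple M₀=-8 kN·m at a=2 m (b=L-a=6):
  M_1 = R_Ax - M_A  [x≤a] with R_A=-9/8, M_A=3/2 = (-9/8)·(8/5) - (3/2) = -33/10 kN·m
Load 2 — applied couple M₀=-8 kN·m at a=6 m (b=L-a=2):
  M_2 = R_Ax - M_A  [x≤a] with R_A=-9/8, M_A=-5/2 = (-9/8)·(8/5) - (-5/2) = 7/10 kN·m
Load 3 — point force P=15 kN at a=4 m (b=L-a=4):
  M_3 = Pb²(3a+b)x/L³ - Pab²/L²  [x≤a] = 15·4²·(3·4+4)·(8/5)/8³ - 15·4·4²/8² = -3 kN·m
Load 4 — applied couple M₀=7 kN·m at a=16/3 m (b=L-a=8/3):
  M_4 = R_Ax - M_A  [x≤a] with R_A=7/6, M_A=7/3 = (7/6)·(8/5) - (7/3) = -7/15 kN·m
Superposition: M = Σ M_i = -91/15 kN·m ≈ -6.066667 kN·m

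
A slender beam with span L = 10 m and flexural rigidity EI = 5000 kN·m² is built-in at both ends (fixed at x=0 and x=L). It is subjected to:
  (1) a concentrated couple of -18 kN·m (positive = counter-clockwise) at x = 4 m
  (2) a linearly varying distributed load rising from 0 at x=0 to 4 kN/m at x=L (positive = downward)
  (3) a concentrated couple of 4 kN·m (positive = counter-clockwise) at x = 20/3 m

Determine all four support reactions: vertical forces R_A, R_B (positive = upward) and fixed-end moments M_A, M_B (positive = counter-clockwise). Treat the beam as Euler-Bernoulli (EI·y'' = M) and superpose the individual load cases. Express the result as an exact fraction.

R_A = 1478/375 kN, M_A = 938/75 kN·m, R_B = 6022/375 kN, M_B = -644/25 kN·m

Load 1 — applied couple M₀=-18 kN·m at a=4 m (b=L-a=6):
  R_A = 6M₀ab/L³ = 6·(-18)·4·6/10³ = -324/125 kN
  M_A = M₀b(2a-b)/L² = (-18)·6·(2·4-6)/10² = -54/25 kN·m
  R_B = -6M₀ab/L³ = -6·(-18)·4·6/10³ = 324/125 kN
  M_B = M₀a(2b-a)/L² = (-18)·4·(2·6-4)/10² = -144/25 kN·m
Load 2 — triangular load w₀=4 kN/m (0→w₀ over full span):
  R_A = 3w₀L/20 = 3·4·10/20 = 6 kN
  M_A = w₀L²/30 = 4·10²/30 = 40/3 kN·m
  R_B = 7w₀L/20 = 7·4·10/20 = 14 kN
  M_B = -w₀L²/20 = -4·10²/20 = -20 kN·m
Load 3 — applied couple M₀=4 kN·m at a=20/3 m (b=L-a=10/3):
  R_A = 6M₀ab/L³ = 6·4·(20/3)·(10/3)/10³ = 8/15 kN
  M_A = M₀b(2a-b)/L² = 4·(10/3)·(2·(20/3)-(10/3))/10² = 4/3 kN·m
  R_B = -6M₀ab/L³ = -6·4·(20/3)·(10/3)/10³ = -8/15 kN
  M_B = M₀a(2b-a)/L² = 4·(20/3)·(2·(10/3)-(20/3))/10² = 0 kN·m
Superposition: R_A = 1478/375 kN, M_A = 938/75 kN·m, R_B = 6022/375 kN, M_B = -644/25 kN·m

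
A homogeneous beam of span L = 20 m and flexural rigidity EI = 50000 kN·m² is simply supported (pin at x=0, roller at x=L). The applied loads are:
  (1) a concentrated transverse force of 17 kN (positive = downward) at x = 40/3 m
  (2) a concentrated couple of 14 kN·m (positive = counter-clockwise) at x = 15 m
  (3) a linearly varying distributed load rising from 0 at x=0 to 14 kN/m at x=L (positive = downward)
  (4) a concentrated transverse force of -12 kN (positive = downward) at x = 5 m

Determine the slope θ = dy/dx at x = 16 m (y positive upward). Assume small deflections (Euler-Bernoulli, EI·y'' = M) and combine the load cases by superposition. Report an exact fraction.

Load 1 — point force P=17 kN at a=40/3 m (b=L-a=20/3):
  θ_1 = -Pa(2L²-6Lx+3x²+a²)/(6LEI)  [x>a] = -17·(40/3)·(2·20²-6·20·16+3·16²+(40/3)²)/(6·20·50000) = 1666/253125 rad
Load 2 — applied couple M₀=14 kN·m at a=15 m (b=L-a=5):
  θ_2 = (M₀x²/(2L)-M₀(x-a)+C₁)/EI  [x>a] with C₁=M₀(3b²-L²)/(6L)=-455/12 = (14·16²/(2·20)-14·(16-15)+(-455/12))/50000 = 2261/3000000 rad
Load 3 — triangular load w₀=14 kN/m (0→w₀ over full span):
  θ_3 = -w₀(7L⁴-30L²x²+15x⁴)/(360LEI) = -14·(7·20⁴-30·20²·16²+15·16⁴)/(360·20·50000) = 5299/140625 rad
Load 4 — point force P=-12 kN at a=5 m (b=L-a=15):
  θ_4 = -Pa(2L²-6Lx+3x²+a²)/(6LEI)  [x>a] = -(-12)·5·(2·20²-6·20·16+3·16²+5²)/(6·20·50000) = -327/100000 rad
Superposition: θ = Σ θ_i = 3381521/81000000 rad ≈ 0.041747 rad

θ(16) = 3381521/81000000 rad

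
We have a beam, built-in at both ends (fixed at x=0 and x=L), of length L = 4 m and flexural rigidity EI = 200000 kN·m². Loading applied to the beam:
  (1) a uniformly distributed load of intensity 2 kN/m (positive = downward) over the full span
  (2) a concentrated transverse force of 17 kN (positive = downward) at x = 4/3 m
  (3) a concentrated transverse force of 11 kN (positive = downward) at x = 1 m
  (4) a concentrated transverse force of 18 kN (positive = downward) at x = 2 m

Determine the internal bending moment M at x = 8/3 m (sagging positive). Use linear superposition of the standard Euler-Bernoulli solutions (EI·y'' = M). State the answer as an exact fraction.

M(8/3) = 6425/1296 kN·m

Load 1 — uniform load w=2 kN/m over full span:
  M_1 = wLx/2 - wL²/12 - wx²/2 = 2·4·(8/3)/2 - 2·4²/12 - 2·(8/3)²/2 = 8/9 kN·m
Load 2 — point force P=17 kN at a=4/3 m (b=L-a=8/3):
  M_2 = Pa²(a+3b)(L-x)/L³ - Pa²b/L²  [x>a] = 17·(4/3)²·((4/3)+3·(8/3))·(4-(8/3))/4³ - 17·(4/3)²·(8/3)/4² = 68/81 kN·m
Load 3 — point force P=11 kN at a=1 m (b=L-a=3):
  M_3 = Pa²(a+3b)(L-x)/L³ - Pa²b/L²  [x>a] = 11·1²·(1+3·3)·(4-(8/3))/4³ - 11·1²·3/4² = 11/48 kN·m
Load 4 — point force P=18 kN at a=2 m (b=L-a=2):
  M_4 = Pa²(a+3b)(L-x)/L³ - Pa²b/L²  [x>a] = 18·2²·(2+3·2)·(4-(8/3))/4³ - 18·2²·2/4² = 3 kN·m
Superposition: M = Σ M_i = 6425/1296 kN·m ≈ 4.957562 kN·m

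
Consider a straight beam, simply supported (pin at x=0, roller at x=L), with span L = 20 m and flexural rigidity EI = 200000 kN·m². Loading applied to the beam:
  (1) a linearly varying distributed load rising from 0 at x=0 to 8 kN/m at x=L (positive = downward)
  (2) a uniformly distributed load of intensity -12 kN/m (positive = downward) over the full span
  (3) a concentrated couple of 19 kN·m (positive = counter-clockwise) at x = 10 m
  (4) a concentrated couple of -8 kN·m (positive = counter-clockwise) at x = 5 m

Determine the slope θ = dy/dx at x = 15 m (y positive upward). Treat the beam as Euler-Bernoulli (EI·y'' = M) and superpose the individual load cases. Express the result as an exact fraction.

Load 1 — triangular load w₀=8 kN/m (0→w₀ over full span):
  θ_1 = -w₀(7L⁴-30L²x²+15x⁴)/(360LEI) = -8·(7·20⁴-30·20²·15²+15·15⁴)/(360·20·200000) = 1313/288000 rad
Load 2 — uniform load w=-12 kN/m over full span:
  θ_2 = -w(L³-6Lx²+4x³)/(24EI) = -(-12)·(20³-6·20·15²+4·15³)/(24·200000) = -11/800 rad
Load 3 — applied couple M₀=19 kN·m at a=10 m (b=L-a=10):
  θ_3 = (M₀x²/(2L)-M₀(x-a)+C₁)/EI  [x>a] with C₁=M₀(3b²-L²)/(6L)=-95/6 = (19·15²/(2·20)-19·(15-10)+(-95/6))/200000 = -19/960000 rad
Load 4 — applied couple M₀=-8 kN·m at a=5 m (b=L-a=15):
  θ_4 = (M₀x²/(2L)-M₀(x-a)+C₁)/EI  [x>a] with C₁=M₀(3b²-L²)/(6L)=-55/3 = ((-8)·15²/(2·20)-(-8)·(15-5)+(-55/3))/200000 = 1/12000 rad
Superposition: θ = Σ θ_i = -26287/2880000 rad ≈ -0.009127 rad

θ(15) = -26287/2880000 rad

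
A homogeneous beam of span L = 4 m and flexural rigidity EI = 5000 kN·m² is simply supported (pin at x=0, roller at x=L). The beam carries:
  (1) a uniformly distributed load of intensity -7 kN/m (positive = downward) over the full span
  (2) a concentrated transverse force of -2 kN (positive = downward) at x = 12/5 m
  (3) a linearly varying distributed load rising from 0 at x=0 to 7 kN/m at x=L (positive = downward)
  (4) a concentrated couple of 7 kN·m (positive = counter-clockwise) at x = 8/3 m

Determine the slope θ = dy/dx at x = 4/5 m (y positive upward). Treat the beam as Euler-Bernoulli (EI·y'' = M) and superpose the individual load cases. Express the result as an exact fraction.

θ(4/5) = 18341/14062500 rad

Load 1 — uniform load w=-7 kN/m over full span:
  θ_1 = -w(L³-6Lx²+4x³)/(24EI) = -(-7)·(4³-6·4·(4/5)²+4·(4/5)³)/(24·5000) = 231/78125 rad
Load 2 — point force P=-2 kN at a=12/5 m (b=L-a=8/5):
  θ_2 = -Pb(L²-b²-3x²)/(6LEI)  [x≤a] = -(-2)·(8/5)·(4²-(8/5)²-3·(4/5)²)/(6·4·5000) = 24/78125 rad
Load 3 — triangular load w₀=7 kN/m (0→w₀ over full span):
  θ_3 = -w₀(7L⁴-30L²x²+15x⁴)/(360LEI) = -7·(7·4⁴-30·4²·(4/5)²+15·(4/5)⁴)/(360·4·5000) = -5096/3515625 rad
Load 4 — applied couple M₀=7 kN·m at a=8/3 m (b=L-a=4/3):
  θ_4 = (M₀x²/(2L)+C₁)/EI  [x≤a] with C₁=M₀(3b²-L²)/(6L)=-28/9 = (7·(4/5)²/(2·4)+(-28/9))/5000 = -287/562500 rad
Superposition: θ = Σ θ_i = 18341/14062500 rad ≈ 0.001304 rad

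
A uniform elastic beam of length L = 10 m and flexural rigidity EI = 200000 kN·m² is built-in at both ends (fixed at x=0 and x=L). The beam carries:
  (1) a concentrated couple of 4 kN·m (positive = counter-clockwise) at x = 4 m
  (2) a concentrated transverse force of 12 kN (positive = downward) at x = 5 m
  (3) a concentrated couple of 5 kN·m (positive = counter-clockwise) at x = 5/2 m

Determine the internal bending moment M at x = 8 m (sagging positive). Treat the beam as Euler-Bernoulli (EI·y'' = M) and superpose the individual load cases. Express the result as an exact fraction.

Load 1 — applied couple M₀=4 kN·m at a=4 m (b=L-a=6):
  M_1 = R_Ax - M_A - M₀  [x>a] with R_A=72/125, M_A=12/25 = (72/125)·8 - (12/25) - 4 = 16/125 kN·m
Load 2 — point force P=12 kN at a=5 m (b=L-a=5):
  M_2 = Pa²(a+3b)(L-x)/L³ - Pa²b/L²  [x>a] = 12·5²·(5+3·5)·(10-8)/10³ - 12·5²·5/10² = -3 kN·m
Load 3 — applied couple M₀=5 kN·m at a=5/2 m (b=L-a=15/2):
  M_3 = R_Ax - M_A - M₀  [x>a] with R_A=9/16, M_A=-15/16 = (9/16)·8 - (-15/16) - 5 = 7/16 kN·m
Superposition: M = Σ M_i = -4869/2000 kN·m ≈ -2.434500 kN·m

M(8) = -4869/2000 kN·m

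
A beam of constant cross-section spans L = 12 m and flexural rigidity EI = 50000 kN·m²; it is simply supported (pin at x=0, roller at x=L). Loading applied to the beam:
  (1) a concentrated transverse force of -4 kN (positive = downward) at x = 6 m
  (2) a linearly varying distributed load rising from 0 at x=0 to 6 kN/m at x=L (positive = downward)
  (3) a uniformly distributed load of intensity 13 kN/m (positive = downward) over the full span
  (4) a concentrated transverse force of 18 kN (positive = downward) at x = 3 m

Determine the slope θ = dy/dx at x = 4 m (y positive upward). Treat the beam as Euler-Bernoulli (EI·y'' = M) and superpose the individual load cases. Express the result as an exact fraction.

θ(4) = -11687/1000000 rad

Load 1 — point force P=-4 kN at a=6 m (b=L-a=6):
  θ_1 = -Pb(L²-b²-3x²)/(6LEI)  [x≤a] = -(-4)·6·(12²-6²-3·4²)/(6·12·50000) = 1/2500 rad
Load 2 — triangular load w₀=6 kN/m (0→w₀ over full span):
  θ_2 = -w₀(7L⁴-30L²x²+15x⁴)/(360LEI) = -6·(7·12⁴-30·12²·4²+15·4⁴)/(360·12·50000) = -104/46875 rad
Load 3 — uniform load w=13 kN/m over full span:
  θ_3 = -w(L³-6Lx²+4x³)/(24EI) = -13·(12³-6·12·4²+4·4³)/(24·50000) = -169/18750 rad
Load 4 — point force P=18 kN at a=3 m (b=L-a=9):
  θ_4 = -Pa(2L²-6Lx+3x²+a²)/(6LEI)  [x>a] = -18·3·(2·12²-6·12·4+3·4²+3²)/(6·12·50000) = -171/200000 rad
Superposition: θ = Σ θ_i = -11687/1000000 rad ≈ -0.011687 rad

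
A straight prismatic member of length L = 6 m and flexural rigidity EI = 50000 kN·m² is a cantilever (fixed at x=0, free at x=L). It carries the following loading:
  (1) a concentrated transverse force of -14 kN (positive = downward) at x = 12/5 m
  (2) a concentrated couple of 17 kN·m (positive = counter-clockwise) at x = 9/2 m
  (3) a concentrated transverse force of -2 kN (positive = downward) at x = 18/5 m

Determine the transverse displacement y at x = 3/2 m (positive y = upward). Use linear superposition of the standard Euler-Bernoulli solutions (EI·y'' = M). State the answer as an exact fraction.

y(3/2) = 2241/2000000 m

Load 1 — point force P=-14 kN at a=12/5 m (b=L-a=18/5):
  y_1 = -Px²(3a-x)/(6EI)  [x≤a] = -(-14)·(3/2)²·(3·(12/5)-(3/2))/(6·50000) = 1197/2000000 m
Load 2 — applied couple M₀=17 kN·m at a=9/2 m (b=L-a=3/2):
  y_2 = M₀x²/(2EI)  [x≤a] = 17·(3/2)²/(2·50000) = 153/400000 m
Load 3 — point force P=-2 kN at a=18/5 m (b=L-a=12/5):
  y_3 = -Px²(3a-x)/(6EI)  [x≤a] = -(-2)·(3/2)²·(3·(18/5)-(3/2))/(6·50000) = 279/2000000 m
Superposition: y = Σ y_i = 2241/2000000 m ≈ 0.001120 m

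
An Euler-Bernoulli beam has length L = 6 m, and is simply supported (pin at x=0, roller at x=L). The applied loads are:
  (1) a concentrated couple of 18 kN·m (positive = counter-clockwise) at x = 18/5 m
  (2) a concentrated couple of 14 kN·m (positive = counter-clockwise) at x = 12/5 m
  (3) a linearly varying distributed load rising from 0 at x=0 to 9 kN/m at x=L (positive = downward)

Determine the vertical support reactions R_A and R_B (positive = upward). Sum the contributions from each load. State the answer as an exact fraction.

R_A = 43/3 kN, R_B = 38/3 kN

Load 1 — applied couple M₀=18 kN·m at a=18/5 m (b=L-a=12/5):
  R_A = M₀/L = 18/6 = 3 kN
  R_B = -M₀/L = -18/6 = -3 kN
Load 2 — applied couple M₀=14 kN·m at a=12/5 m (b=L-a=18/5):
  R_A = M₀/L = 14/6 = 7/3 kN
  R_B = -M₀/L = -14/6 = -7/3 kN
Load 3 — triangular load w₀=9 kN/m (0→w₀ over full span):
  R_A = w₀L/6 = 9·6/6 = 9 kN
  R_B = w₀L/3 = 9·6/3 = 18 kN
Superposition: R_A = 43/3 kN, R_B = 38/3 kN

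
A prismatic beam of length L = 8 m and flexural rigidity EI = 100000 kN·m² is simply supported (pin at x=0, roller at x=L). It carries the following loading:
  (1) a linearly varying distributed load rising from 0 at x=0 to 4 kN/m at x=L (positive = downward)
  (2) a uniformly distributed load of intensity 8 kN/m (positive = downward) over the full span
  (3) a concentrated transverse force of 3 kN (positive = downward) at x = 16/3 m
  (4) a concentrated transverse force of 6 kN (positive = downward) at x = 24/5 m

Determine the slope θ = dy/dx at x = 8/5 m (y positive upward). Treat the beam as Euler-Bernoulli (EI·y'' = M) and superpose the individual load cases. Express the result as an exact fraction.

θ(8/5) = -102797/52734375 rad

Load 1 — triangular load w₀=4 kN/m (0→w₀ over full span):
  θ_1 = -w₀(7L⁴-30L²x²+15x⁴)/(360LEI) = -4·(7·8⁴-30·8²·(8/5)²+15·(8/5)⁴)/(360·8·100000) = -5824/17578125 rad
Load 2 — uniform load w=8 kN/m over full span:
  θ_2 = -w(L³-6Lx²+4x³)/(24EI) = -8·(8³-6·8·(8/5)²+4·(8/5)³)/(24·100000) = -528/390625 rad
Load 3 — point force P=3 kN at a=16/3 m (b=L-a=8/3):
  θ_3 = -Pb(L²-b²-3x²)/(6LEI)  [x≤a] = -3·(8/3)·(8²-(8/3)²-3·(8/5)²)/(6·8·100000) = -173/2109375 rad
Load 4 — point force P=6 kN at a=24/5 m (b=L-a=16/5):
  θ_4 = -Pb(L²-b²-3x²)/(6LEI)  [x≤a] = -6·(16/5)·(8²-(16/5)²-3·(8/5)²)/(6·8·100000) = -72/390625 rad
Superposition: θ = Σ θ_i = -102797/52734375 rad ≈ -0.001949 rad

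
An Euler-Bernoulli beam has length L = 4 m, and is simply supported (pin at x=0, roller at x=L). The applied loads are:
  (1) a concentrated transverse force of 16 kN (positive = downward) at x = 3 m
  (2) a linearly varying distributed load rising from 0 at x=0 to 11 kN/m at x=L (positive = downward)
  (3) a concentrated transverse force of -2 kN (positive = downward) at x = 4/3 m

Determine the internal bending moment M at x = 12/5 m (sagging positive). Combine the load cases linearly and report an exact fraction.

M(12/5) = 7424/375 kN·m

Load 1 — point force P=16 kN at a=3 m (b=L-a=1):
  M_1 = Pbx/L  [x≤a] = 16·1·(12/5)/4 = 48/5 kN·m
Load 2 — triangular load w₀=11 kN/m (0→w₀ over full span):
  M_2 = w₀Lx/6 - w₀x³/(6L) = 11·4·(12/5)/6 - 11·(12/5)³/(6·4) = 1408/125 kN·m
Load 3 — point force P=-2 kN at a=4/3 m (b=L-a=8/3):
  M_3 = Pa(L-x)/L  [x>a] = (-2)·(4/3)·(4-(12/5))/4 = -16/15 kN·m
Superposition: M = Σ M_i = 7424/375 kN·m ≈ 19.797333 kN·m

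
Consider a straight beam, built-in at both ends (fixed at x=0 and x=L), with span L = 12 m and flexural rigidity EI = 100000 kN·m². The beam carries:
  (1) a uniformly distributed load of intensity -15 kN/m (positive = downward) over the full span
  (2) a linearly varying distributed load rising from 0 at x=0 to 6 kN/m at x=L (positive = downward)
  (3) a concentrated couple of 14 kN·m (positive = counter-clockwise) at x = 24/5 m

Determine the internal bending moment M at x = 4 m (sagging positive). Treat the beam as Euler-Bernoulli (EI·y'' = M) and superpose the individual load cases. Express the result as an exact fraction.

Load 1 — uniform load w=-15 kN/m over full span:
  M_1 = wLx/2 - wL²/12 - wx²/2 = (-15)·12·4/2 - (-15)·12²/12 - (-15)·4²/2 = -60 kN·m
Load 2 — triangular load w₀=6 kN/m (0→w₀ over full span):
  M_2 = 3w₀Lx/20 - w₀L²/30 - w₀x³/(6L) = 3·6·12·4/20 - 6·12²/30 - 6·4³/(6·12) = 136/15 kN·m
Load 3 — applied couple M₀=14 kN·m at a=24/5 m (b=L-a=36/5):
  M_3 = R_Ax - M_A  [x≤a] with R_A=42/25, M_A=42/25 = (42/25)·4 - (42/25) = 126/25 kN·m
Superposition: M = Σ M_i = -3442/75 kN·m ≈ -45.893333 kN·m

M(4) = -3442/75 kN·m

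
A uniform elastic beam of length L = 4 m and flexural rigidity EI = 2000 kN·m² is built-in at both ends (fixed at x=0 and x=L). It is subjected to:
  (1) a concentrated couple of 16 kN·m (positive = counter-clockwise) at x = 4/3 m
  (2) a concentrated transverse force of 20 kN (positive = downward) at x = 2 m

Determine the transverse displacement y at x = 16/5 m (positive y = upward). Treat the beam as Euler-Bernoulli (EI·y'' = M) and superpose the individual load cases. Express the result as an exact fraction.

y(16/5) = -77/140625 m

Load 1 — applied couple M₀=16 kN·m at a=4/3 m (b=L-a=8/3):
  y_1 = (R_Ax³/6 - M_Ax²/2 - M₀(x-a)²/2)/EI  [x>a] with R_A=16/3, M_A=0 = ((16/3)·(16/5)³/6 - 0·(16/5)²/2 - 16·((16/5)-(4/3))²/2)/2000 = 88/140625 m
Load 2 — point force P=20 kN at a=2 m (b=L-a=2):
  y_2 = -Pa²(L-x)²(3bL-(3b+a)(L-x))/(6L³EI)  [x>a] = -20·2²·(4-(16/5))²·(3·2·4-(3·2+2)·(4-(16/5)))/(6·4³·2000) = -11/9375 m
Superposition: y = Σ y_i = -77/140625 m ≈ -0.000548 m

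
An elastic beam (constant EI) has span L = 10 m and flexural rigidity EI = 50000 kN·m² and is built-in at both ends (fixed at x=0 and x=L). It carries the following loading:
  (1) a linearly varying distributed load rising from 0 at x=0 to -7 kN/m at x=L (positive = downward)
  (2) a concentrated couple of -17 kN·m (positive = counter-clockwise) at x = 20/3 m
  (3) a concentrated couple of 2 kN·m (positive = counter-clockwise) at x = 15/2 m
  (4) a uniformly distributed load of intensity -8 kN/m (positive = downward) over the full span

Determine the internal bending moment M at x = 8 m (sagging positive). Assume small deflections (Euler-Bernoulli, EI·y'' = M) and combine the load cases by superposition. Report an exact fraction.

Load 1 — triangular load w₀=-7 kN/m (0→w₀ over full span):
  M_1 = 3w₀Lx/20 - w₀L²/30 - w₀x³/(6L) = 3·(-7)·10·8/20 - (-7)·10²/30 - (-7)·8³/(6·10) = -14/15 kN·m
Load 2 — applied couple M₀=-17 kN·m at a=20/3 m (b=L-a=10/3):
  M_2 = R_Ax - M_A - M₀  [x>a] with R_A=-34/15, M_A=-17/3 = (-34/15)·8 - (-17/3) - (-17) = 68/15 kN·m
Load 3 — applied couple M₀=2 kN·m at a=15/2 m (b=L-a=5/2):
  M_3 = R_Ax - M_A - M₀  [x>a] with R_A=9/40, M_A=5/8 = (9/40)·8 - (5/8) - 2 = -33/40 kN·m
Load 4 — uniform load w=-8 kN/m over full span:
  M_4 = wLx/2 - wL²/12 - wx²/2 = (-8)·10·8/2 - (-8)·10²/12 - (-8)·8²/2 = 8/3 kN·m
Superposition: M = Σ M_i = 653/120 kN·m ≈ 5.441667 kN·m

M(8) = 653/120 kN·m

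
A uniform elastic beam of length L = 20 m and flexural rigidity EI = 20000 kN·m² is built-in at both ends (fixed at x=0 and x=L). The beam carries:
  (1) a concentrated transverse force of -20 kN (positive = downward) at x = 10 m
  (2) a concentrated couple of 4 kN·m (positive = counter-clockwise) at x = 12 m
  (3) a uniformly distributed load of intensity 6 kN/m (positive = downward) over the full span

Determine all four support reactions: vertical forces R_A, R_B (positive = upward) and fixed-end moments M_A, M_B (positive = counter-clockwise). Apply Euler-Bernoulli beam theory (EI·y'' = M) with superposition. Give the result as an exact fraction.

Load 1 — point force P=-20 kN at a=10 m (b=L-a=10):
  R_A = Pb²(3a+b)/L³ = (-20)·10²·(3·10+10)/20³ = -10 kN
  M_A = Pab²/L² = (-20)·10·10²/20² = -50 kN·m
  R_B = Pa²(a+3b)/L³ = (-20)·10²·(10+3·10)/20³ = -10 kN
  M_B = -Pa²b/L² = -(-20)·10²·10/20² = 50 kN·m
Load 2 — applied couple M₀=4 kN·m at a=12 m (b=L-a=8):
  R_A = 6M₀ab/L³ = 6·4·12·8/20³ = 36/125 kN
  M_A = M₀b(2a-b)/L² = 4·8·(2·12-8)/20² = 32/25 kN·m
  R_B = -6M₀ab/L³ = -6·4·12·8/20³ = -36/125 kN
  M_B = M₀a(2b-a)/L² = 4·12·(2·8-12)/20² = 12/25 kN·m
Load 3 — uniform load w=6 kN/m over full span:
  R_A = wL/2 = 6·20/2 = 60 kN
  M_A = wL²/12 = 6·20²/12 = 200 kN·m
  R_B = wL/2 = 6·20/2 = 60 kN
  M_B = -wL²/12 = -6·20²/12 = -200 kN·m
Superposition: R_A = 6286/125 kN, M_A = 3782/25 kN·m, R_B = 6214/125 kN, M_B = -3738/25 kN·m

R_A = 6286/125 kN, M_A = 3782/25 kN·m, R_B = 6214/125 kN, M_B = -3738/25 kN·m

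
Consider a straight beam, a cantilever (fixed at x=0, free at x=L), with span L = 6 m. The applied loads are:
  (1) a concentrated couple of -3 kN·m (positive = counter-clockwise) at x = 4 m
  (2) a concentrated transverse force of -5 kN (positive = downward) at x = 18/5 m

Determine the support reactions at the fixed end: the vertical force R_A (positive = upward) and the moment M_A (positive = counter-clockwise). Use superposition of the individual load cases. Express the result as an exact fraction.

Load 1 — applied couple M₀=-3 kN·m at a=4 m (b=L-a=2):
  R_A = 0 kN
  M_A = -M₀ = -(-3) = 3 kN·m
Load 2 — point force P=-5 kN at a=18/5 m (b=L-a=12/5):
  R_A = P = (-5) = -5 kN
  M_A = Pa = (-5)·(18/5) = -18 kN·m
Superposition: R_A = -5 kN, M_A = -15 kN·m

R_A = -5 kN, M_A = -15 kN·m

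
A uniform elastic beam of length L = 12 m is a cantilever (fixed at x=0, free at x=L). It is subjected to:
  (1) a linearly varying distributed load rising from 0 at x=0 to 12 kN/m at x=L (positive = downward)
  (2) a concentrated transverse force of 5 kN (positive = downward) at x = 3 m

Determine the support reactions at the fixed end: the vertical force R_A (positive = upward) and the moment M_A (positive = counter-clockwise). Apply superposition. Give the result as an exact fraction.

R_A = 77 kN, M_A = 591 kN·m

Load 1 — triangular load w₀=12 kN/m (0→w₀ over full span):
  R_A = w₀L/2 = 12·12/2 = 72 kN
  M_A = w₀L²/3 = 12·12²/3 = 576 kN·m
Load 2 — point force P=5 kN at a=3 m (b=L-a=9):
  R_A = P = 5 kN
  M_A = Pa = 5·3 = 15 kN·m
Superposition: R_A = 77 kN, M_A = 591 kN·m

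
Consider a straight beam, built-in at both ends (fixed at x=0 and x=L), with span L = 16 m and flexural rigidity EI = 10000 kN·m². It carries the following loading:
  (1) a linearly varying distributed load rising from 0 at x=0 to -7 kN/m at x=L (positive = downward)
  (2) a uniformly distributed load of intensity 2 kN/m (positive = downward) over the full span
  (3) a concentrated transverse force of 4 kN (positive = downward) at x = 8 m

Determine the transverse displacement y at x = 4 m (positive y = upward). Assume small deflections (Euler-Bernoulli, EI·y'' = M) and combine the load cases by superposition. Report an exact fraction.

y(4) = 127/18750 m

Load 1 — triangular load w₀=-7 kN/m (0→w₀ over full span):
  y_1 = -w₀x²(L-x)²(x+2L)/(120LEI) = -(-7)·4²·(16-4)²·(4+2·16)/(120·16·10000) = 189/6250 m
Load 2 — uniform load w=2 kN/m over full span:
  y_2 = -wx²(L-x)²/(24EI) = -2·4²·(16-4)²/(24·10000) = -12/625 m
Load 3 — point force P=4 kN at a=8 m (b=L-a=8):
  y_3 = -Pb²x²(3aL-(3a+b)x)/(6L³EI)  [x≤a] = -4·8²·4²·(3·8·16-(3·8+8)·4)/(6·16³·10000) = -8/1875 m
Superposition: y = Σ y_i = 127/18750 m ≈ 0.006773 m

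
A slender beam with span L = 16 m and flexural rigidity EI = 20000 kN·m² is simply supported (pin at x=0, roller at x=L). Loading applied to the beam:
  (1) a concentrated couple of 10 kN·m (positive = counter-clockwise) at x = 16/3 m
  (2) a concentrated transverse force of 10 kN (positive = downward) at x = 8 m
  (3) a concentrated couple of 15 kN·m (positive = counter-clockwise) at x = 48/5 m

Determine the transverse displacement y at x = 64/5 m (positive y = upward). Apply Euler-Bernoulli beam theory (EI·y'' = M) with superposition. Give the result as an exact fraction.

Load 1 — applied couple M₀=10 kN·m at a=16/3 m (b=L-a=32/3):
  y_1 = (M₀x³/(6L)-M₀(x-a)²/2+C₁x)/EI  [x>a] with C₁=M₀(3b²-L²)/(6L)=80/9 = (10·(64/5)³/(6·16)-10·((64/5)-(16/3))²/2+(80/9)·(64/5))/20000 = 376/140625 m
Load 2 — point force P=10 kN at a=8 m (b=L-a=8):
  y_2 = -Pa(L-x)(2Lx-a²-x²)/(6LEI)  [x>a] = -10·8·(16-(64/5))·(2·16·(64/5)-8²-(64/5)²)/(6·16·20000) = -1136/46875 m
Load 3 — applied couple M₀=15 kN·m at a=48/5 m (b=L-a=32/5):
  y_3 = (M₀x³/(6L)-M₀(x-a)²/2+C₁x)/EI  [x>a] with C₁=M₀(3b²-L²)/(6L)=-104/5 = (15·(64/5)³/(6·16)-15·((64/5)-(48/5))²/2+(-104/5)·(64/5))/20000 = -12/15625 m
Superposition: y = Σ y_i = -628/28125 m ≈ -0.022329 m

y(64/5) = -628/28125 m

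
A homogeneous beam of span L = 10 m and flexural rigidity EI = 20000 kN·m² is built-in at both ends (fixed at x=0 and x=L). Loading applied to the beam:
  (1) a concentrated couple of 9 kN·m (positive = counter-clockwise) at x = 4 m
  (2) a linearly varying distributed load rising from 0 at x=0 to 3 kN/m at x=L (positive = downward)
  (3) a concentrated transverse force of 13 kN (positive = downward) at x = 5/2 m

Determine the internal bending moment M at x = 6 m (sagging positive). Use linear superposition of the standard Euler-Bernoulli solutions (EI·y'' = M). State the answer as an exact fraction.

M(6) = 23709/4000 kN·m

Load 1 — applied couple M₀=9 kN·m at a=4 m (b=L-a=6):
  M_1 = R_Ax - M_A - M₀  [x>a] with R_A=162/125, M_A=27/25 = (162/125)·6 - (27/25) - 9 = -288/125 kN·m
Load 2 — triangular load w₀=3 kN/m (0→w₀ over full span):
  M_2 = 3w₀Lx/20 - w₀L²/30 - w₀x³/(6L) = 3·3·10·6/20 - 3·10²/30 - 3·6³/(6·10) = 31/5 kN·m
Load 3 — point force P=13 kN at a=5/2 m (b=L-a=15/2):
  M_3 = Pa²(a+3b)(L-x)/L³ - Pa²b/L²  [x>a] = 13·(5/2)²·((5/2)+3·(15/2))·(10-6)/10³ - 13·(5/2)²·(15/2)/10² = 65/32 kN·m
Superposition: M = Σ M_i = 23709/4000 kN·m ≈ 5.927250 kN·m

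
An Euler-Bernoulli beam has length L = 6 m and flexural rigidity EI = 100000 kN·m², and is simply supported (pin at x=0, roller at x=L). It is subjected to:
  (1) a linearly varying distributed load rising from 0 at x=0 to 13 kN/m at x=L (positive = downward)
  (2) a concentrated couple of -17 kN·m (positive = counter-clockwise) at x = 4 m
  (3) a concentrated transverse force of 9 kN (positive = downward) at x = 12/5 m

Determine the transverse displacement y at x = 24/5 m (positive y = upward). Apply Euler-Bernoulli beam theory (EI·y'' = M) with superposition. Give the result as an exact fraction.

y(24/5) = -39839/48828125 m

Load 1 — triangular load w₀=13 kN/m (0→w₀ over full span):
  y_1 = -w₀x(7L⁴-10L²x²+3x⁴)/(360LEI) = -13·(24/5)·(7·6⁴-10·6²·(24/5)²+3·(24/5)⁴)/(360·6·100000) = -133731/195312500 m
Load 2 — applied couple M₀=-17 kN·m at a=4 m (b=L-a=2):
  y_2 = (M₀x³/(6L)-M₀(x-a)²/2+C₁x)/EI  [x>a] with C₁=M₀(3b²-L²)/(6L)=34/3 = ((-17)·(24/5)³/(6·6)-(-17)·((24/5)-4)²/2+(34/3)·(24/5))/100000 = 119/1562500 m
Load 3 — point force P=9 kN at a=12/5 m (b=L-a=18/5):
  y_3 = -Pa(L-x)(2Lx-a²-x²)/(6LEI)  [x>a] = -9·(12/5)·(6-(24/5))·(2·6·(24/5)-(12/5)²-(24/5)²)/(6·6·100000) = -81/390625 m
Superposition: y = Σ y_i = -39839/48828125 m ≈ -0.000816 m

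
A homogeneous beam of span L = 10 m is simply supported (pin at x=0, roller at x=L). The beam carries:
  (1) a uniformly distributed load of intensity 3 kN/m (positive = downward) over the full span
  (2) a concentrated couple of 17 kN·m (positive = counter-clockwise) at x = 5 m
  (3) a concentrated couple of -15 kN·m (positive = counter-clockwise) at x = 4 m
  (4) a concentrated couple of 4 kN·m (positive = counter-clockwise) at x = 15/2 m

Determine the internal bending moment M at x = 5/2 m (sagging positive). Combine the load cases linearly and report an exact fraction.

Load 1 — uniform load w=3 kN/m over full span:
  M_1 = wx(L-x)/2 = 3·(5/2)·(10-(5/2))/2 = 225/8 kN·m
Load 2 — applied couple M₀=17 kN·m at a=5 m (b=L-a=5):
  M_2 = M₀x/L  [x≤a] = 17·(5/2)/10 = 17/4 kN·m
Load 3 — applied couple M₀=-15 kN·m at a=4 m (b=L-a=6):
  M_3 = M₀x/L  [x≤a] = (-15)·(5/2)/10 = -15/4 kN·m
Load 4 — applied couple M₀=4 kN·m at a=15/2 m (b=L-a=5/2):
  M_4 = M₀x/L  [x≤a] = 4·(5/2)/10 = 1 kN·m
Superposition: M = Σ M_i = 237/8 kN·m ≈ 29.625000 kN·m

M(5/2) = 237/8 kN·m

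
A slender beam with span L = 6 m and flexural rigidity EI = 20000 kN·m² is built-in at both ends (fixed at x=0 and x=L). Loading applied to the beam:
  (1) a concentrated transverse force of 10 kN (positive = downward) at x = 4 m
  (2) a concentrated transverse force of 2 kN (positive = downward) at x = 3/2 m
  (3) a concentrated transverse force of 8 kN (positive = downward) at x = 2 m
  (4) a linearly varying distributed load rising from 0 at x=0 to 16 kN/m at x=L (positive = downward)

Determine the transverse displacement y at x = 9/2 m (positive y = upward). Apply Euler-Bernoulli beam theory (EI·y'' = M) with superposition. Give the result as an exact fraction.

y(9/2) = -99187/76800000 m

Load 1 — point force P=10 kN at a=4 m (b=L-a=2):
  y_1 = -Pa²(L-x)²(3bL-(3b+a)(L-x))/(6L³EI)  [x>a] = -10·4²·(6-(9/2))²·(3·2·6-(3·2+4)·(6-(9/2)))/(6·6³·20000) = -7/24000 m
Load 2 — point force P=2 kN at a=3/2 m (b=L-a=9/2):
  y_2 = -Pa²(L-x)²(3bL-(3b+a)(L-x))/(6L³EI)  [x>a] = -2·(3/2)²·(6-(9/2))²·(3·(9/2)·6-(3·(9/2)+(3/2))·(6-(9/2)))/(6·6³·20000) = -117/5120000 m
Load 3 — point force P=8 kN at a=2 m (b=L-a=4):
  y_3 = -Pa²(L-x)²(3bL-(3b+a)(L-x))/(6L³EI)  [x>a] = -8·2²·(6-(9/2))²·(3·4·6-(3·4+2)·(6-(9/2)))/(6·6³·20000) = -17/120000 m
Load 4 — triangular load w₀=16 kN/m (0→w₀ over full span):
  y_4 = -w₀x²(L-x)²(x+2L)/(120LEI) = -16·(9/2)²·(6-(9/2))²·((9/2)+2·6)/(120·6·20000) = -2673/3200000 m
Superposition: y = Σ y_i = -99187/76800000 m ≈ -0.001291 m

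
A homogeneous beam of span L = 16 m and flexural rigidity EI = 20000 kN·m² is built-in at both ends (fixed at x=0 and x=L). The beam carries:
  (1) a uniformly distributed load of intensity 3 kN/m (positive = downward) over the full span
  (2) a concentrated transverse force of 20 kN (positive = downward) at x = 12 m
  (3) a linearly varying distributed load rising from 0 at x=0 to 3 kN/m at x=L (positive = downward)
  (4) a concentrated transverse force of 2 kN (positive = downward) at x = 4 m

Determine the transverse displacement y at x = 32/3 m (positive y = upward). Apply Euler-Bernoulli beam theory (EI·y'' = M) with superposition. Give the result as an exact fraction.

y(32/3) = -32462/759375 m

Load 1 — uniform load w=3 kN/m over full span:
  y_1 = -wx²(L-x)²/(24EI) = -3·(32/3)²·(16-(32/3))²/(24·20000) = -1024/50625 m
Load 2 — point force P=20 kN at a=12 m (b=L-a=4):
  y_2 = -Pb²x²(3aL-(3a+b)x)/(6L³EI)  [x≤a] = -20·4²·(32/3)²·(3·12·16-(3·12+4)·(32/3))/(6·16³·20000) = -112/10125 m
Load 3 — triangular load w₀=3 kN/m (0→w₀ over full span):
  y_3 = -w₀x²(L-x)²(x+2L)/(120LEI) = -3·(32/3)²·(16-(32/3))²·((32/3)+2·16)/(120·16·20000) = -8192/759375 m
Load 4 — point force P=2 kN at a=4 m (b=L-a=12):
  y_4 = -Pa²(L-x)²(3bL-(3b+a)(L-x))/(6L³EI)  [x>a] = -2·4²·(16-(32/3))²·(3·12·16-(3·12+4)·(16-(32/3)))/(6·16³·20000) = -34/50625 m
Superposition: y = Σ y_i = -32462/759375 m ≈ -0.042748 m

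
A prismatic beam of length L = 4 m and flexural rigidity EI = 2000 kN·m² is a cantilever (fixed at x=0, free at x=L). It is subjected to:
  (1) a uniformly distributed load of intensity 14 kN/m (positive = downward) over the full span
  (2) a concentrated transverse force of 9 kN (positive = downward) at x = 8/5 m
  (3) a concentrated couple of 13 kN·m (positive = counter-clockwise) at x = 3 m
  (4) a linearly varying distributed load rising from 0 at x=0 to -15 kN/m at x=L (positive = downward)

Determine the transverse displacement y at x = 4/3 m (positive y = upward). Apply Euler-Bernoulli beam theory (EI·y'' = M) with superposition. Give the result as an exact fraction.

Load 1 — uniform load w=14 kN/m over full span:
  y_1 = -wx²(x²-4Lx+6L²)/(24EI) = -14·(4/3)²·((4/3)²-4·4·(4/3)+6·4²)/(24·2000) = -1204/30375 m
Load 2 — point force P=9 kN at a=8/5 m (b=L-a=12/5):
  y_2 = -Px²(3a-x)/(6EI)  [x≤a] = -9·(4/3)²·(3·(8/5)-(4/3))/(6·2000) = -26/5625 m
Load 3 — applied couple M₀=13 kN·m at a=3 m (b=L-a=1):
  y_3 = M₀x²/(2EI)  [x≤a] = 13·(4/3)²/(2·2000) = 13/2250 m
Load 4 — triangular load w₀=-15 kN/m (0→w₀ over full span):
  y_4 = (w₀Lx³/12-w₀L²x²/6-w₀x⁵/(120L))/EI = ((-15)·4·(4/3)³/12-(-15)·4²·(4/3)²/6-(-15)·(4/3)⁵/(120·4))/2000 = 902/30375 m
Superposition: y = Σ y_i = -2669/303750 m ≈ -0.008787 m

y(4/3) = -2669/303750 m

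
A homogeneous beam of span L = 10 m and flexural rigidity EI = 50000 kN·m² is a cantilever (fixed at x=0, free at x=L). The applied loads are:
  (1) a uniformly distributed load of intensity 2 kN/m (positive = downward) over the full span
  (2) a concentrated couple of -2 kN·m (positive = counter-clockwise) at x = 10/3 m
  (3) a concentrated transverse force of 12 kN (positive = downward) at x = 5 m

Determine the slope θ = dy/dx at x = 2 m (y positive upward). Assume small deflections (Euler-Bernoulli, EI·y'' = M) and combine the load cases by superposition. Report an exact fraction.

Load 1 — uniform load w=2 kN/m over full span:
  θ_1 = -wx(x²-3Lx+3L²)/(6EI) = -2·2·(2²-3·10·2+3·10²)/(6·50000) = -61/18750 rad
Load 2 — applied couple M₀=-2 kN·m at a=10/3 m (b=L-a=20/3):
  θ_2 = M₀x/EI  [x≤a] = (-2)·2/50000 = -1/12500 rad
Load 3 — point force P=12 kN at a=5 m (b=L-a=5):
  θ_3 = -Px(2a-x)/(2EI)  [x≤a] = -12·2·(2·5-2)/(2·50000) = -6/3125 rad
Superposition: θ = Σ θ_i = -197/37500 rad ≈ -0.005253 rad

θ(2) = -197/37500 rad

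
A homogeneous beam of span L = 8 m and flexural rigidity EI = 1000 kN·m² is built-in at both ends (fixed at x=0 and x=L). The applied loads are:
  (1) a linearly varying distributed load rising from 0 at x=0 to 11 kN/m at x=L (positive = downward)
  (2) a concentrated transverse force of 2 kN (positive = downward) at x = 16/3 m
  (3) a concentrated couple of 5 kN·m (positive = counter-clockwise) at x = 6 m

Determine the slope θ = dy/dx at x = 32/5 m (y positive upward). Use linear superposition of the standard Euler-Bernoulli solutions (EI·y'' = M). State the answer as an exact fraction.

θ(32/5) = 119501/4218750 rad

Load 1 — triangular load w₀=11 kN/m (0→w₀ over full span):
  θ_1 = -w₀(2x(L-x)(L-2x)(x+2L)+x²(L-x)²)/(120LEI) = -11·(2·(32/5)·(8-(32/5))·(8-2·(32/5))·((32/5)+2·8)+(32/5)²·(8-(32/5))²)/(120·8·1000) = 5632/234375 rad
Load 2 — point force P=2 kN at a=16/3 m (b=L-a=8/3):
  θ_2 = Pa²(L-x)(2bL-(3b+a)(L-x))/(2L³EI)  [x>a] = 2·(16/3)²·(8-(32/5))·(2·(8/3)·8-(3·(8/3)+(16/3))·(8-(32/5)))/(2·8³·1000) = 32/16875 rad
Load 3 — applied couple M₀=5 kN·m at a=6 m (b=L-a=2):
  θ_3 = (R_Ax²/2 - M_Ax - M₀(x-a))/EI  [x>a] with R_A=45/64, M_A=25/16 = ((45/64)·(32/5)²/2 - (25/16)·(32/5) - 5·((32/5)-6))/1000 = 3/1250 rad
Superposition: θ = Σ θ_i = 119501/4218750 rad ≈ 0.028326 rad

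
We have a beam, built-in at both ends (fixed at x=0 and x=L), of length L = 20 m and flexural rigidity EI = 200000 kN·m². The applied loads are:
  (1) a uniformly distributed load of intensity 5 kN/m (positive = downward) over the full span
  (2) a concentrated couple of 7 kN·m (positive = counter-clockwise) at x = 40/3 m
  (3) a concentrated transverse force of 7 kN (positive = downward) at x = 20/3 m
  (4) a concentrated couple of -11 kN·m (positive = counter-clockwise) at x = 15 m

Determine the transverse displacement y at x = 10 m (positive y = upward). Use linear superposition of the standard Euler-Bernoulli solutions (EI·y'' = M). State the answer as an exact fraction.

Load 1 — uniform load w=5 kN/m over full span:
  y_1 = -wx²(L-x)²/(24EI) = -5·10²·(20-10)²/(24·200000) = -1/96 m
Load 2 — applied couple M₀=7 kN·m at a=40/3 m (b=L-a=20/3):
  y_2 = (R_Ax³/6 - M_Ax²/2)/EI  [x≤a] with R_A=7/15, M_A=7/3 = ((7/15)·10³/6 - (7/3)·10²/2)/200000 = -7/36000 m
Load 3 — point force P=7 kN at a=20/3 m (b=L-a=40/3):
  y_3 = -Pa²(L-x)²(3bL-(3b+a)(L-x))/(6L³EI)  [x>a] = -7·(20/3)²·(20-10)²·(3·(40/3)·20-(3·(40/3)+(20/3))·(20-10))/(6·20³·200000) = -7/6480 m
Load 4 — applied couple M₀=-11 kN·m at a=15 m (b=L-a=5):
  y_4 = (R_Ax³/6 - M_Ax²/2)/EI  [x≤a] with R_A=-99/160, M_A=-55/16 = ((-99/160)·10³/6 - (-55/16)·10²/2)/200000 = 11/32000 m
Superposition: y = Σ y_i = -29413/2592000 m ≈ -0.011348 m

y(10) = -29413/2592000 m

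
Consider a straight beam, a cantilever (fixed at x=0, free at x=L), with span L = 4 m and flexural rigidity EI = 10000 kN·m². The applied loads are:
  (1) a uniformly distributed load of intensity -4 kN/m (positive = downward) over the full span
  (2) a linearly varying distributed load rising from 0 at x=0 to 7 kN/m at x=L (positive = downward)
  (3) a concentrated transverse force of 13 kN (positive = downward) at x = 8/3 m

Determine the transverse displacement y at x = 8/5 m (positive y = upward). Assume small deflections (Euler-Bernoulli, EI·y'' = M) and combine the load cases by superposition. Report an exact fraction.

Load 1 — uniform load w=-4 kN/m over full span:
  y_1 = -wx²(x²-4Lx+6L²)/(24EI) = -(-4)·(8/5)²·((8/5)²-4·4·(8/5)+6·4²)/(24·10000) = 1216/390625 m
Load 2 — triangular load w₀=7 kN/m (0→w₀ over full span):
  y_2 = (w₀Lx³/12-w₀L²x²/6-w₀x⁵/(120L))/EI = (7·4·(8/5)³/12-7·4²·(8/5)²/6-7·(8/5)⁵/(120·4))/10000 = -112448/29296875 m
Load 3 — point force P=13 kN at a=8/3 m (b=L-a=4/3):
  y_3 = -Px²(3a-x)/(6EI)  [x≤a] = -13·(8/5)²·(3·(8/3)-(8/5))/(6·10000) = -832/234375 m
Superposition: y = Σ y_i = -125248/29296875 m ≈ -0.004275 m

y(8/5) = -125248/29296875 m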